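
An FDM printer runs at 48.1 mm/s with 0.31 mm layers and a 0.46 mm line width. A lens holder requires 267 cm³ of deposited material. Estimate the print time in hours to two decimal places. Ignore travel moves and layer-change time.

10.81 hours

Line area = 0.31 × 0.46, so 0.1426 mm².
Toolpath length = 267 cm³ / 0.1426 mm² = 267000 / 0.1426 = 1872370.3 mm.
Print-move time: 1872370.3 / 48.1 → 38926.6 s.
That's 38926.6 s → 10.81 hours.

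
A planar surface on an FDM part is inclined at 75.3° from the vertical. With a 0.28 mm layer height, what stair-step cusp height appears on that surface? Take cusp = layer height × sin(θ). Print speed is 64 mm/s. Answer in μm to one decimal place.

270.8 μm

Cusp = layer height × sin(75.3°) = 0.28 × 0.9673 = 0.270844 mm = 270.8 μm.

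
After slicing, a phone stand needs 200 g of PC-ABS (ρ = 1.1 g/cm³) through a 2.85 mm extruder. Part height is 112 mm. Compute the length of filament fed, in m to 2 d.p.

28.50 m

Extruded volume: 200/1.1 = 181.8182 cm³ (181818.2 mm³).
A = π r² = π × 1.425² = 6.3794 mm².
Length = 181818.2 / 6.3794 = 28500.83 mm = 28.50 m.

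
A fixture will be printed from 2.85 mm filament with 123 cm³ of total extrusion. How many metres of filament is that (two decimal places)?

Filament cross-section = π × (2.85/2)² = 6.3794 mm².
L = 123000 mm³ / 6.3794 mm² = 19280.81 mm, i.e. 19.28 m.

19.28 m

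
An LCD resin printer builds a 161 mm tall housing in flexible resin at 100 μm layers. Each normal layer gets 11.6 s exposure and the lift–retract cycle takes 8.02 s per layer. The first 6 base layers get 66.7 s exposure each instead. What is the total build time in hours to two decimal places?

8.87 hours

Layer count = ceil(161 / 0.1) = 1610.
Burn-in layers: 6 × (66.7 + 8.02) → 448.32 s.
Regular layers = 1604 × (11.6 + 8.02), so 31470.48 s.
Total = 448.32 + 31470.48 = 31918.8 s = 8.87 hours.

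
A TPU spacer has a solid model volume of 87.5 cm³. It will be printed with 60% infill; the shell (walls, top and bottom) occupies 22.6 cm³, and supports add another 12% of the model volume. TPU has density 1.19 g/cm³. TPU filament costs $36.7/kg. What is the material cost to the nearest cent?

Interior volume = 87.5 − 22.6 = 64.9 cm³.
Infill volume = 0.60 × 64.9 = 38.94 cm³.
Support: 0.12 × 87.5 → 10.5 cm³.
Total printed volume: 22.6 + 38.94 + 10.5 → 72.04 cm³.
Mass = 72.04 × 1.19, so 85.7276 g.
At $36.7/kg: 85.7276/1000 × 36.7 = $3.15.

$3.15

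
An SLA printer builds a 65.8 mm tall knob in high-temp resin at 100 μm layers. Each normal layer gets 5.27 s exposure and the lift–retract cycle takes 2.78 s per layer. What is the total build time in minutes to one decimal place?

88.3 minutes

Layer count = ceil(65.8 / 0.1) = 658.
Per-layer time = 5.27 + 2.78 = 8.05 s.
Total = 658 × 8.05 = 5296.9 s = 88.3 minutes.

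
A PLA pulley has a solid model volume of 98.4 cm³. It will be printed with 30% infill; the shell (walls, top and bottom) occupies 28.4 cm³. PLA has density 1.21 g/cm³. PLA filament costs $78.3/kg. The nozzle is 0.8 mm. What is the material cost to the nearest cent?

Volume inside the shell: 98.4 − 28.4 → 70 cm³.
Deposited infill: 0.30 × 70 → 21 cm³.
Deposited volume: 28.4 + 21 → 49.4 cm³.
Mass = 49.4 × 1.21, so 59.774 g.
Cost = 59.774 g / 1000 × $78.3/kg = $4.68.

$4.68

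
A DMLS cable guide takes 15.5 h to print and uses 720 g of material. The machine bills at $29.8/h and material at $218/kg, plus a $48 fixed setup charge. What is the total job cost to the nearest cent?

$666.86

Time charge = 29.8 × 15.5 = $461.90.
Material charge = 218 × 720/1000, so $156.96.
Total = 461.90 + 156.96 + 48 = $666.86.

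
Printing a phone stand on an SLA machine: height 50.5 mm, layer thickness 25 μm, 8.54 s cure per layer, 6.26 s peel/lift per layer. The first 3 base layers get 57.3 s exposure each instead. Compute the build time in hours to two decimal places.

8.35 hours

Layers = ⌈50.5/0.025⌉ = 2020.
Bottom layers = 3 × (57.3 + 6.26), so 190.68 s.
Normal layers = 2017 × (8.54 + 6.26), so 29851.6 s.
Total = 190.68 + 29851.6 = 30042.28 s = 8.35 hours.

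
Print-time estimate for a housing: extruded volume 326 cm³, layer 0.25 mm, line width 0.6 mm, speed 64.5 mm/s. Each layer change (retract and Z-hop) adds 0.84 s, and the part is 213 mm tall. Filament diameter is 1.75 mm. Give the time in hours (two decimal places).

9.56 hours

Bead cross-section: 0.25 × 0.6 → 0.15 mm².
Path length: 326000 mm³ / 0.15 mm² → 2173333.3 mm.
Extrusion time: 2173333.3 / 64.5 → 33695.1 s.
Layers = ⌈213/0.25⌉ = 852.
Non-print overhead = 852 × 0.84 = 715.68 s.
Altogether 33695.1 + 715.68 = 34410.78 s, i.e. 9.56 hours.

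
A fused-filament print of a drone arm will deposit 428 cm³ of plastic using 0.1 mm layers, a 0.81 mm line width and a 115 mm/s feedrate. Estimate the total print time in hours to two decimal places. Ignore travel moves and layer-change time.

Bead cross-section = 0.1 × 0.81, so 0.081 mm².
Total extruded path = 428000/0.081 = 5283950.6 mm.
Time extruding = 5283950.6 / 115 = 45947.4 s.
In the requested units: 45947.4 s = 12.76 hours.

12.76 hours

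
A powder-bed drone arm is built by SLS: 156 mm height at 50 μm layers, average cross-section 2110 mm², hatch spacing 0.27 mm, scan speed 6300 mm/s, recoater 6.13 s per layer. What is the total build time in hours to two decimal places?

Layer count = ceil(156 / 0.05) = 3120.
Scan path per layer: 2110 / 0.27 → 7814.8 mm.
Laser time per layer: 7814.8 / 6300 → 1.2404 s.
Layer cycle = 1.2404 + 6.13 = 7.3704 s.
3120 layers × 7.3704 s/layer = 22995.648 s, i.e. 6.39 hours.

6.39 hours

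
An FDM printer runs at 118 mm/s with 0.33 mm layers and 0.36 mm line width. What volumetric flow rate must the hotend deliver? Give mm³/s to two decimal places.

14.02

Extrusion cross-section = 0.33 × 0.36 = 0.1188 mm².
Q = v·A = 118 × 0.1188 = 14.02 mm³/s.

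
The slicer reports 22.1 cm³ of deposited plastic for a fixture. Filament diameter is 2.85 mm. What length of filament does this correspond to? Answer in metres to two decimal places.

Cross-section of 2.85 mm filament: π·(2.85/2)² = 6.3794 mm².
L = 22100 mm³ / 6.3794 mm² = 3464.28 mm, i.e. 3.46 m.

3.46 m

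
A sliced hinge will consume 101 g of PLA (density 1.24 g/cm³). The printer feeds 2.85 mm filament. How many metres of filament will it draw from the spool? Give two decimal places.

12.77 m

Extruded volume: 101/1.24 = 81.4516 cm³ (81451.6 mm³).
Filament cross-section = π × (2.85/2)² = 6.3794 mm².
Length = 81451.6 / 6.3794 = 12767.91 mm = 12.77 m.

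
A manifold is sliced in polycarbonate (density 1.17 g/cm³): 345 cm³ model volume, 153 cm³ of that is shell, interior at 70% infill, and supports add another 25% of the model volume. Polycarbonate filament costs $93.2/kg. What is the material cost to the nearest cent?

$40.74

Interior volume: 345 − 153 → 192 cm³.
Deposited infill = 0.70 × 192 = 134.4 cm³.
Support = 0.25 × 345, so 86.25 cm³.
Total printed volume: 153 + 134.4 + 86.25 → 373.65 cm³.
Mass = 373.65 × 1.17 = 437.1705 g.
Cost = 437.1705 g / 1000 × $93.2/kg = $40.74.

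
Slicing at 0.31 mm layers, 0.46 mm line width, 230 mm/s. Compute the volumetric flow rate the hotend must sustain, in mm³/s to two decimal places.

32.80

Extrusion cross-section: 0.31 × 0.46 → 0.1426 mm².
Volumetric flow = 230 × 0.1426 = 32.80 mm³/s.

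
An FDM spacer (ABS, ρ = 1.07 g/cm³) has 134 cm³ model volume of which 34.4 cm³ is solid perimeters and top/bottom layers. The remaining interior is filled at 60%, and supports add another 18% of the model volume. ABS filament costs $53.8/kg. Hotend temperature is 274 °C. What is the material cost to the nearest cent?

Infill region = 134 − 34.4, so 99.6 cm³.
Infill deposited = 0.60 × 99.6, so 59.76 cm³.
Support = 0.18 × 134 = 24.12 cm³.
Total extruded: 34.4 + 59.76 + 24.12 → 118.28 cm³.
Mass: 118.28 × 1.07 → 126.5596 g.
Cost = 126.5596 g / 1000 × $53.8/kg = $6.81.

$6.81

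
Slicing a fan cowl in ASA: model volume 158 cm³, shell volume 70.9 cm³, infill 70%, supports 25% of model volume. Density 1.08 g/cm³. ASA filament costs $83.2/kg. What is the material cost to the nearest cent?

Volume inside the shell: 158 − 70.9 → 87.1 cm³.
Deposited infill = 0.70 × 87.1 = 60.97 cm³.
Support = 0.25 × 158, so 39.5 cm³.
Deposited volume = 70.9 + 60.97 + 39.5, so 171.37 cm³.
Mass: 171.37 × 1.08 → 185.0796 g.
Cost = 185.0796 g / 1000 × $83.2/kg = $15.40.

$15.40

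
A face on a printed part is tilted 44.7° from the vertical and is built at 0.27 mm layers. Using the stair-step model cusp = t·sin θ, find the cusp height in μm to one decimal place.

h_c = t·sin θ = 0.27 × 0.7034 = 0.189918 mm (189.9 μm).

189.9 μm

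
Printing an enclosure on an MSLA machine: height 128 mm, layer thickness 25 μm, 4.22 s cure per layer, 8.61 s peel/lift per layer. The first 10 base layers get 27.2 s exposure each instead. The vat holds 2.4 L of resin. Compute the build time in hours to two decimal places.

Number of layers: 128 / 0.025 → 5120 (rounded up).
Burn-in layers = 10 × (27.2 + 8.61) = 358.1 s.
Regular layers = 5110 × (4.22 + 8.61) = 65561.3 s.
Total = 358.1 + 65561.3 = 65919.4 s = 18.31 hours.

18.31 hours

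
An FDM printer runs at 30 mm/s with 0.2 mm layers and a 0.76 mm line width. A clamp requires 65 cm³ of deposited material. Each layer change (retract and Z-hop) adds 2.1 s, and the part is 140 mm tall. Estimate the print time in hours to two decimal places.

4.37 hours

Extrusion cross-section: 0.2 × 0.76 → 0.152 mm².
Total extruded path = 65000/0.152 = 427631.6 mm.
Print-move time = 427631.6 / 30 = 14254.4 s.
Number of layers: 140 / 0.2 → 700 (rounded up).
Layer-change overhead: 700 × 2.1 → 1470 s.
Total = 14254.4 + 1470 = 15724.4 s = 4.37 hours.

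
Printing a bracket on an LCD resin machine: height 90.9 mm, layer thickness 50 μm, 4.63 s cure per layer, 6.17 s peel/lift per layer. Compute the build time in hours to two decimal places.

5.45 hours

Layers = ⌈90.9/0.05⌉ = 1818.
Per-layer time = 4.63 + 6.17, so 10.8 s.
Total = 1818 × 10.8 = 19634.4 s = 5.45 hours.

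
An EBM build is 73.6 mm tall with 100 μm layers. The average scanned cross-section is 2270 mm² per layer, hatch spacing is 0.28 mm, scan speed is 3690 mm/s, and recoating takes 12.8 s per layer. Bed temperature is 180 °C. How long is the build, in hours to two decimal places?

3.07 hours

Number of layers: 73.6 / 0.1 → 736 (rounded up).
Per-layer scan distance = 2270 / 0.28, so 8107.1 mm.
Beam time per layer: 8107.1 / 3690 → 2.197 s.
Layer cycle = 2.197 + 12.8 = 14.997 s.
Total: 736 × 14.997 s = 11037.792 s → 3.07 hours.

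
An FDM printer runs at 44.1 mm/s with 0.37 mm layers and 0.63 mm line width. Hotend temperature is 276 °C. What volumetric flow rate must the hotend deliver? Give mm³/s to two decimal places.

10.28

Bead cross-section: 0.37 × 0.63 → 0.2331 mm².
Volumetric flow = 44.1 × 0.2331 = 10.28 mm³/s.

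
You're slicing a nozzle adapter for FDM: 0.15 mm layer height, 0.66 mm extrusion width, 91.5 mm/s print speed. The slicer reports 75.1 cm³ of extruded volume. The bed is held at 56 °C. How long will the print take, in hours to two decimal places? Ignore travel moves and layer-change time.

Bead cross-section = 0.15 × 0.66, so 0.099 mm².
Total extruded path = 75100/0.099 = 758585.9 mm.
Print-move time = 758585.9 / 91.5 = 8290.6 s.
Converting: 8290.6 s = 2.30 hours.

2.30 hours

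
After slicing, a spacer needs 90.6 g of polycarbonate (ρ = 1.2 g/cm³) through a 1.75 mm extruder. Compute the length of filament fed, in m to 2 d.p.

31.39 m

Volume = 90.6 g / 1.2 g·cm⁻³ = 75.5 cm³ = 75500 mm³.
A = π r² = π × 0.875² = 2.4053 mm².
Length = 75500 / 2.4053 = 31389.02 mm = 31.39 m.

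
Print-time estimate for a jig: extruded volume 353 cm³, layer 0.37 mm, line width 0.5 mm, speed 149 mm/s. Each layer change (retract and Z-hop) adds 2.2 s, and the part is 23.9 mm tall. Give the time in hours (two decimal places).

3.60 hours

Bead cross-section = 0.37 × 0.5 = 0.185 mm².
Total extruded path = 353000/0.185 = 1908108.1 mm.
Time extruding = 1908108.1 / 149, so 12806.1 s.
Layer count = ceil(23.9 / 0.37) = 65.
Layer-change overhead: 65 × 2.2 → 143 s.
Total = 12806.1 + 143 = 12949.1 s = 3.60 hours.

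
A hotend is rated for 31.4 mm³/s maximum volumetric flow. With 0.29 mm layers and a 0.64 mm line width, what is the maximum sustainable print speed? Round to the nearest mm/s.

169 mm/s

Bead cross-section = 0.29 × 0.64 = 0.1856 mm².
Max speed = 31.4 / 0.1856 = 169.18 ≈ 169 mm/s.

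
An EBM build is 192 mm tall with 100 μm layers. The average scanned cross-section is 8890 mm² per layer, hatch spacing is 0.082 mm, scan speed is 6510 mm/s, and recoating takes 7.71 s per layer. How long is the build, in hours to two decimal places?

Layer count = ceil(192 / 0.1) = 1920.
Per-layer scan distance: 8890 / 0.082 → 108414.6 mm.
Beam time per layer = 108414.6 / 6510, so 16.6535 s.
Layer cycle = 16.6535 + 7.71, so 24.3635 s.
1920 layers × 24.3635 s/layer = 46777.92 s, i.e. 12.99 hours.

12.99 hours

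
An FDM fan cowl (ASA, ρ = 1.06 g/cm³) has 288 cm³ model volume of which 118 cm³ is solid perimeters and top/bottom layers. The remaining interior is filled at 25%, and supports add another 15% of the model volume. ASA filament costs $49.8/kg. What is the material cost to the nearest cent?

$10.75

Interior volume = 288 − 118, so 170 cm³.
Infill deposited: 0.25 × 170 → 42.5 cm³.
Support = 0.15 × 288, so 43.2 cm³.
Total extruded = 118 + 42.5 + 43.2 = 203.7 cm³.
Mass = 203.7 × 1.06, so 215.922 g.
Cost = 215.922 g / 1000 × $49.8/kg = $10.75.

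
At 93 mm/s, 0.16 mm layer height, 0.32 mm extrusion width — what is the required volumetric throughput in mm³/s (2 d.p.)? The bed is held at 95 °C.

Extrusion cross-section: 0.16 × 0.32 → 0.0512 mm².
Q = v·A = 93 × 0.0512 = 4.76 mm³/s.

4.76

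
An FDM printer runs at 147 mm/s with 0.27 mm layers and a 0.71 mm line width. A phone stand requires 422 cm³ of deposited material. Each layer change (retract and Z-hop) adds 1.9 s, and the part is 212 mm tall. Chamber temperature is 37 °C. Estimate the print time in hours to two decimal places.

4.57 hours

Line area = 0.27 × 0.71, so 0.1917 mm².
Toolpath length = 422 cm³ / 0.1917 mm² = 422000 / 0.1917 = 2201356.3 mm.
Print-move time = 2201356.3 / 147, so 14975.2 s.
Layer count = ceil(212 / 0.27) = 786.
Non-print overhead = 786 × 1.9, so 1493.4 s.
Total = 14975.2 + 1493.4 = 16468.6 s = 4.57 hours.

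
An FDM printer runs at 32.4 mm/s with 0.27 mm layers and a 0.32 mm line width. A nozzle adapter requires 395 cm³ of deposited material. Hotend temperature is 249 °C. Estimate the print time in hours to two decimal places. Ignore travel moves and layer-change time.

Bead cross-section = 0.27 × 0.32 = 0.0864 mm².
Path length: 395000 mm³ / 0.0864 mm² → 4571759.3 mm.
Print-move time: 4571759.3 / 32.4 → 141103.7 s.
Converting: 141103.7 s = 39.20 hours.

39.20 hours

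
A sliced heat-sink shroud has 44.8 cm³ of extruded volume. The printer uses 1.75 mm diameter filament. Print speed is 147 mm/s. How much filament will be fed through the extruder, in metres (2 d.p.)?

Filament cross-section = π × (1.75/2)² = 2.4053 mm².
Length = 44.8 cm³ / 2.4053 mm² = 44800 / 2.4053 = 18625.54 mm = 18.63 m.

18.63 m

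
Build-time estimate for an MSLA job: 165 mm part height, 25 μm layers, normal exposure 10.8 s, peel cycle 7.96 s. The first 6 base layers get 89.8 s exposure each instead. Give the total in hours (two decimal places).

34.53 hours

Layer count = ceil(165 / 0.025) = 6600.
Burn-in layers: 6 × (89.8 + 7.96) → 586.56 s.
Remaining layers = 6594 × (10.8 + 7.96), so 123703.44 s.
Total = 586.56 + 123703.44 = 124290 s = 34.53 hours.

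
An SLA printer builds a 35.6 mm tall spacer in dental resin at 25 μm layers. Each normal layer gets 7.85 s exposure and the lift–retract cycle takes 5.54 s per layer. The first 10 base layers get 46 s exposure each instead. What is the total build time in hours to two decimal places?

Number of layers: 35.6 / 0.025 → 1424 (rounded up).
Bottom layers: 10 × (46 + 5.54) → 515.4 s.
Remaining layers = 1414 × (7.85 + 5.54) = 18933.46 s.
Total = 515.4 + 18933.46 = 19448.86 s = 5.40 hours.

5.40 hours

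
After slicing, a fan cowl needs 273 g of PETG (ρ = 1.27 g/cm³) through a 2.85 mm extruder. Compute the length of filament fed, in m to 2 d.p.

33.70 m

Extruded volume: 273/1.27 = 214.9606 cm³ (214960.6 mm³).
Cross-section of 2.85 mm filament: π·(2.85/2)² = 6.3794 mm².
L = V/A = 214960.6/6.3794 = 33696.05 mm → 33.70 m.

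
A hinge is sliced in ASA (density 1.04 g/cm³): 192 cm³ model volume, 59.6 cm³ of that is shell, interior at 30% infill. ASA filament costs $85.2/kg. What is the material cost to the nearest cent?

Interior volume: 192 − 59.6 → 132.4 cm³.
Infill volume: 0.30 × 132.4 → 39.72 cm³.
Deposited volume: 59.6 + 39.72 → 99.32 cm³.
Mass: 99.32 × 1.04 → 103.2928 g.
At $85.2/kg: 103.2928/1000 × 85.2 = $8.80.

$8.80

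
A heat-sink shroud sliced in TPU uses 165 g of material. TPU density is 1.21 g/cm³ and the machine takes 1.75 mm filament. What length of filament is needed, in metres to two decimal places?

56.69 m

Extruded volume: 165/1.21 = 136.3636 cm³ (136363.6 mm³).
Filament cross-section = π × (1.75/2)² = 2.4053 mm².
L = V/A = 136363.6/2.4053 = 56692.97 mm → 56.69 m.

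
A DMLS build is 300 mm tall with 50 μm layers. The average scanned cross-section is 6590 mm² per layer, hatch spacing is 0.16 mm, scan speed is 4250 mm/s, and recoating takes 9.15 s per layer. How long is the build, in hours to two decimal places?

31.40 hours

Layers = ⌈300/0.05⌉ = 6000.
Scan path per layer = 6590 / 0.16 = 41187.5 mm.
Per-layer scan time: 41187.5 / 4250 → 9.6912 s.
Per-layer time: 9.6912 + 9.15 → 18.8412 s.
Total: 6000 × 18.8412 s = 113047.2 s → 31.40 hours.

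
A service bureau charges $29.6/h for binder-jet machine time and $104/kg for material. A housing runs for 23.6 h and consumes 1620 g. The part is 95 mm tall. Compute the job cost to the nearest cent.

$867.04

Machine-time cost = 29.6 × 23.6, so $698.56.
Material charge = 104 × 1620/1000, so $168.48.
Job cost: 698.56 + 168.48 = $867.04.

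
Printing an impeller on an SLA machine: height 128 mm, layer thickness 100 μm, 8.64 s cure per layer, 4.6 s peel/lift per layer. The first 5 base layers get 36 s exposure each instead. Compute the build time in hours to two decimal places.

Layer count = ceil(128 / 0.1) = 1280.
Base layers: 5 × (36 + 4.6) → 203 s.
Normal layers = 1275 × (8.64 + 4.6), so 16881 s.
Total = 203 + 16881 = 17084 s = 4.75 hours.

4.75 hours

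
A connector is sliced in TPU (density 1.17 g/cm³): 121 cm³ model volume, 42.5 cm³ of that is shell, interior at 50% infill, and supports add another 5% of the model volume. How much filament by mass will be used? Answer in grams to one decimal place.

Volume inside the shell = 121 − 42.5 = 78.5 cm³.
Deposited infill = 0.50 × 78.5, so 39.25 cm³.
Support = 0.05 × 121, so 6.05 cm³.
Total extruded: 42.5 + 39.25 + 6.05 → 87.8 cm³.
Mass = 87.8 × 1.17 = 102.726 g.

102.7 g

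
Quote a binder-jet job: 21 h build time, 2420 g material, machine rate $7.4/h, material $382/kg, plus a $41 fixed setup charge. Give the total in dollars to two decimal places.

Machine cost: 7.4 × 21 → $155.40.
Material cost = 382 × 2420/1000, so $924.44.
Total = 155.40 + 924.44 + 41 = $1120.84.

$1120.84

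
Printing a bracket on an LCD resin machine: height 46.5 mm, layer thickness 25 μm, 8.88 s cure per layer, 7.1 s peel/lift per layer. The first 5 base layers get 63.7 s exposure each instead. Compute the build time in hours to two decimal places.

8.33 hours

Layers = ⌈46.5/0.025⌉ = 1860.
Bottom layers = 5 × (63.7 + 7.1), so 354 s.
Normal layers = 1855 × (8.88 + 7.1) = 29642.9 s.
Total = 354 + 29642.9 = 29996.9 s = 8.33 hours.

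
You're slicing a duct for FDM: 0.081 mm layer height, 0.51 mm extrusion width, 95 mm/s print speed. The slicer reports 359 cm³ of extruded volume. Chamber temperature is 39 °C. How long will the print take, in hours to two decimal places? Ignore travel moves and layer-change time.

25.41 hours

Line area = 0.081 × 0.51 = 0.04131 mm².
Toolpath length = 359 cm³ / 0.04131 mm² = 359000 / 0.04131 = 8690389.7 mm.
Time extruding: 8690389.7 / 95 → 91477.8 s.
In the requested units: 91477.8 s = 25.41 hours.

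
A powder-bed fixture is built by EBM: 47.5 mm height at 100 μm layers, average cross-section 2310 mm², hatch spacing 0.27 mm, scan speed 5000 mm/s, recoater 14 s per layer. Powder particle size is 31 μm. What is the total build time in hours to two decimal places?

Layers = ⌈47.5/0.1⌉ = 475.
Per-layer scan distance = 2310 / 0.27 = 8555.6 mm.
Beam time per layer = 8555.6 / 5000 = 1.7111 s.
Per-layer time = 1.7111 + 14 = 15.7111 s.
475 layers × 15.7111 s/layer = 7462.7725 s, i.e. 2.07 hours.

2.07 hours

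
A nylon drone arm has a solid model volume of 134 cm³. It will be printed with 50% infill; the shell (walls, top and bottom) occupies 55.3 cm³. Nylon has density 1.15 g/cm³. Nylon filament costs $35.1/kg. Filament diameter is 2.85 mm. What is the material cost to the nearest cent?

$3.82

Infill region = 134 − 55.3, so 78.7 cm³.
Infill volume = 0.50 × 78.7 = 39.35 cm³.
Deposited volume = 55.3 + 39.35, so 94.65 cm³.
Mass: 94.65 × 1.15 → 108.8475 g.
Cost = 108.8475 g / 1000 × $35.1/kg = $3.82.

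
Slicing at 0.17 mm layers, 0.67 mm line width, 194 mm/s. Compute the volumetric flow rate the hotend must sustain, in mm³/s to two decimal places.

22.10

Bead cross-section = 0.17 × 0.67 = 0.1139 mm².
Volumetric flow = 194 × 0.1139 = 22.10 mm³/s.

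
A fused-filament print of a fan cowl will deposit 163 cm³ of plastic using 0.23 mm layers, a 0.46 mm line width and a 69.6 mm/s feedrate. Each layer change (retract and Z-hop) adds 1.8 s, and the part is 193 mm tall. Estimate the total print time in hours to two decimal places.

6.57 hours

Bead cross-section: 0.23 × 0.46 → 0.1058 mm².
Total extruded path = 163000/0.1058 = 1540642.7 mm.
Extrusion time = 1540642.7 / 69.6 = 22135.7 s.
Layer count = ceil(193 / 0.23) = 840.
Layer-change overhead: 840 × 1.8 → 1512 s.
Total = 22135.7 + 1512 = 23647.7 s = 6.57 hours.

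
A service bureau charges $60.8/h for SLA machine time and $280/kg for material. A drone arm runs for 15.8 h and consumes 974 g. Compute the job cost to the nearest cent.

Machine cost = 60.8 × 15.8 = $960.64.
Feedstock cost: 280 × 974/1000 → $272.72.
Total = 960.64 + 272.72 = $1233.36.

$1233.36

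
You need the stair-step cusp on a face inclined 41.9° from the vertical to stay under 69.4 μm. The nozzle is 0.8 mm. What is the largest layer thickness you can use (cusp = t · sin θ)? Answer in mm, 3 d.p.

sin(41.9°) = 0.6678; t_max = 0.0694/0.6678 = 0.104 mm.

0.104 mm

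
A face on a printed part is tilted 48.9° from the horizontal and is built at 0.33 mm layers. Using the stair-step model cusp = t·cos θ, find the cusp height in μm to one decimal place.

cos(48.9°) = 0.6574, so cusp = 0.33 × 0.6574 = 0.216942 mm → 216.9 μm.

216.9 μm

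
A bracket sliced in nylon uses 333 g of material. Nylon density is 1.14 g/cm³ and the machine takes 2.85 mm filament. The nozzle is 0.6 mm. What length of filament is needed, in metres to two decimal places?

45.79 m

Extruded volume: 333/1.14 = 292.1053 cm³ (292105.3 mm³).
Cross-section of 2.85 mm filament: π·(2.85/2)² = 6.3794 mm².
Length = 292105.3 / 6.3794 = 45788.84 mm = 45.79 m.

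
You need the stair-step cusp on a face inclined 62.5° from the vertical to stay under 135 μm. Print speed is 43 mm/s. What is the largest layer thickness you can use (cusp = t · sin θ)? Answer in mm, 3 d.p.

t = h_c / sin θ = 0.135 / 0.8870 = 0.152 mm.

0.152 mm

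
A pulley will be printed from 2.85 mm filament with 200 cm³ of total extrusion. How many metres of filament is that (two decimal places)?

Cross-section of 2.85 mm filament: π·(2.85/2)² = 6.3794 mm².
Length = 200 cm³ / 6.3794 mm² = 200000 / 6.3794 = 31350.91 mm = 31.35 m.

31.35 m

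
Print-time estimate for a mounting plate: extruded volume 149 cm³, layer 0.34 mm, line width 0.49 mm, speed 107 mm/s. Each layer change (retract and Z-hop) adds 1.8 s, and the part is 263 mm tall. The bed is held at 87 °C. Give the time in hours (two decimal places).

Line area: 0.34 × 0.49 → 0.1666 mm².
Path length: 149000 mm³ / 0.1666 mm² → 894357.7 mm.
Extrusion time = 894357.7 / 107 = 8358.5 s.
Layers = ⌈263/0.34⌉ = 774.
Z-hop total = 774 × 1.8, so 1393.2 s.
Total = 8358.5 + 1393.2 = 9751.7 s = 2.71 hours.

2.71 hours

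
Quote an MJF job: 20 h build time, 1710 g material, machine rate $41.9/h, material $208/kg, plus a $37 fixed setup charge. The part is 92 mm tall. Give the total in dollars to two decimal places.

Machine cost = 41.9 × 20, so $838.00.
Feedstock cost: 208 × 1710/1000 → $355.68.
Total = 838.00 + 355.68 + 37 = $1230.68.

$1230.68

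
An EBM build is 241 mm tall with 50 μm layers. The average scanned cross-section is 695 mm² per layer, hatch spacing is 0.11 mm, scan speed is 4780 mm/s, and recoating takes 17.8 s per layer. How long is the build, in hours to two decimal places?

25.60 hours

Layers = ⌈241/0.05⌉ = 4820.
Hatch length per layer = 695 / 0.11, so 6318.2 mm.
Scan time per layer = 6318.2 / 4780, so 1.3218 s.
Per-layer time: 1.3218 + 17.8 → 19.1218 s.
Total: 4820 × 19.1218 s = 92167.076 s → 25.60 hours.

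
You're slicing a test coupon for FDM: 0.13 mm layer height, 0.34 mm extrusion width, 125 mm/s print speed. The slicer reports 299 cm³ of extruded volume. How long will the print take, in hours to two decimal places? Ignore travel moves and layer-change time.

Bead cross-section: 0.13 × 0.34 → 0.0442 mm².
Path length: 299000 mm³ / 0.0442 mm² → 6764705.9 mm.
Time extruding = 6764705.9 / 125 = 54117.6 s.
54117.6 s = 15.03 hours.

15.03 hours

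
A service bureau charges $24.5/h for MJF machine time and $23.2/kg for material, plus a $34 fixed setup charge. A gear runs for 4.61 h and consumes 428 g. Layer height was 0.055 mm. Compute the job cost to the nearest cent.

$156.87

Machine cost = 24.5 × 4.61 = $112.945.
Material charge = 23.2 × 428/1000, so $9.9296.
Adding setup: 112.945 + 9.9296 + 34 → 156.8746 ≈ $156.87.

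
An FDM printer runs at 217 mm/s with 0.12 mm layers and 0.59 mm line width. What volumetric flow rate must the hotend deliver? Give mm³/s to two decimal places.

15.36

A = 0.12 × 0.59 = 0.0708 mm².
Volumetric flow = 217 × 0.0708 = 15.36 mm³/s.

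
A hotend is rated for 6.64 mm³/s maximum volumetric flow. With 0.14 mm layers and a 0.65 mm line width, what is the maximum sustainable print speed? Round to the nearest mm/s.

73 mm/s

Bead cross-section = 0.14 × 0.65 = 0.091 mm².
Max speed = 6.64 / 0.091 = 72.97 ≈ 73 mm/s.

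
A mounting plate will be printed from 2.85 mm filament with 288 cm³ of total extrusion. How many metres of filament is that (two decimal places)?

Cross-section of 2.85 mm filament: π·(2.85/2)² = 6.3794 mm².
L = 288000 mm³ / 6.3794 mm² = 45145.31 mm, i.e. 45.15 m.

45.15 m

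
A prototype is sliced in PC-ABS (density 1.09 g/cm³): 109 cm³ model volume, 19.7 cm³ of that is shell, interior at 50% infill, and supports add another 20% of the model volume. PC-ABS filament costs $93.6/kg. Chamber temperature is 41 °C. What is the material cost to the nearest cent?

$8.79

Infill region = 109 − 19.7 = 89.3 cm³.
Infill volume = 0.50 × 89.3, so 44.65 cm³.
Support = 0.20 × 109, so 21.8 cm³.
Deposited volume = 19.7 + 44.65 + 21.8, so 86.15 cm³.
Mass = 86.15 × 1.09, so 93.9035 g.
Cost = 93.9035 g / 1000 × $93.6/kg = $8.79.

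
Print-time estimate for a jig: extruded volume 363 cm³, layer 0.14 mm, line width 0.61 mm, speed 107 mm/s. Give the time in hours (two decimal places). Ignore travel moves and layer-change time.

11.03 hours

Line area = 0.14 × 0.61, so 0.0854 mm².
Total extruded path = 363000/0.0854 = 4250585.5 mm.
Time extruding: 4250585.5 / 107 → 39725.1 s.
That's 39725.1 s → 11.03 hours.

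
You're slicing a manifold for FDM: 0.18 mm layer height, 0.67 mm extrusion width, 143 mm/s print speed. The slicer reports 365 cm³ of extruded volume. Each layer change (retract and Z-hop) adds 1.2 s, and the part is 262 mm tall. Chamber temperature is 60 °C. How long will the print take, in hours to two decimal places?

Bead cross-section = 0.18 × 0.67 = 0.1206 mm².
Path length: 365000 mm³ / 0.1206 mm² → 3026534 mm.
Extrusion time = 3026534 / 143 = 21164.6 s.
Number of layers: 262 / 0.18 → 1456 (rounded up).
Z-hop total = 1456 × 1.2, so 1747.2 s.
Altogether 21164.6 + 1747.2 = 22911.8 s, i.e. 6.36 hours.

6.36 hours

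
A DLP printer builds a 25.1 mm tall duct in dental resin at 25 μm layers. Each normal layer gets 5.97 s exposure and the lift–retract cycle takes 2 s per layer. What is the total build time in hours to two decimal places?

Layers = ⌈25.1/0.025⌉ = 1004.
Per-layer time = 5.97 + 2, so 7.97 s.
Build time: 1004 × 7.97 s = 8001.88 s, i.e. 2.22 hours.

2.22 hours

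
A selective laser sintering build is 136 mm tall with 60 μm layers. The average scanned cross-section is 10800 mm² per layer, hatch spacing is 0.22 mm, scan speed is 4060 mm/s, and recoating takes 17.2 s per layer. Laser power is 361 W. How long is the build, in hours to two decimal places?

Layers = ⌈136/0.06⌉ = 2267.
Hatch length per layer: 10800 / 0.22 → 49090.9 mm.
Per-layer scan time = 49090.9 / 4060, so 12.0914 s.
Layer cycle = 12.0914 + 17.2, so 29.2914 s.
Total: 2267 × 29.2914 s = 66403.6038 s → 18.45 hours.

18.45 hours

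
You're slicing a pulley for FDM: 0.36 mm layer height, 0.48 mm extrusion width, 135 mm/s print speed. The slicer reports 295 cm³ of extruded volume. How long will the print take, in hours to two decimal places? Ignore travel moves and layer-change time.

3.51 hours

Bead cross-section = 0.36 × 0.48, so 0.1728 mm².
Total extruded path = 295000/0.1728 = 1707175.9 mm.
Print-move time: 1707175.9 / 135 → 12645.7 s.
Converting: 12645.7 s = 3.51 hours.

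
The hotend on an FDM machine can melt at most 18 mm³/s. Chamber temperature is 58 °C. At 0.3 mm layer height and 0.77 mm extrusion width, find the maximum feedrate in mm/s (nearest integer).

A = 0.3 × 0.77, so 0.231 mm².
v_max = Q/A = 18/0.231 = 77.92 mm/s → 78 mm/s.

78 mm/s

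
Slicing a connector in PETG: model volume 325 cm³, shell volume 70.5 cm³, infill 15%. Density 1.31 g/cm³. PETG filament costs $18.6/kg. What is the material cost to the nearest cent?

Volume inside the shell: 325 − 70.5 → 254.5 cm³.
Infill deposited = 0.15 × 254.5, so 38.175 cm³.
Deposited volume = 70.5 + 38.175, so 108.675 cm³.
Mass = 108.675 × 1.31 = 142.36425 g.
At $18.6/kg: 142.36425/1000 × 18.6 = $2.65.

$2.65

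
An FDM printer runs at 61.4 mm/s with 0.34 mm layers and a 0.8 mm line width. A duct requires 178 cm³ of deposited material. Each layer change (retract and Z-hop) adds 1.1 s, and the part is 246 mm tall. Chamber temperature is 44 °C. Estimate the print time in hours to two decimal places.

Bead cross-section = 0.34 × 0.8 = 0.272 mm².
Total extruded path = 178000/0.272 = 654411.8 mm.
Print-move time = 654411.8 / 61.4, so 10658.2 s.
Number of layers: 246 / 0.34 → 724 (rounded up).
Layer-change overhead = 724 × 1.1 = 796.4 s.
Total = 10658.2 + 796.4 = 11454.6 s = 3.18 hours.

3.18 hours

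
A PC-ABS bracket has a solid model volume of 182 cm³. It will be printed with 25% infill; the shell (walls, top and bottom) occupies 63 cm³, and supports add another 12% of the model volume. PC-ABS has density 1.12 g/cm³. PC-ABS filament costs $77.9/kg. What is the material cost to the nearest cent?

Volume inside the shell: 182 − 63 → 119 cm³.
Infill volume: 0.25 × 119 → 29.75 cm³.
Support = 0.12 × 182 = 21.84 cm³.
Deposited volume = 63 + 29.75 + 21.84 = 114.59 cm³.
Mass: 114.59 × 1.12 → 128.3408 g.
At $77.9/kg: 128.3408/1000 × 77.9 = $10.00.

$10.00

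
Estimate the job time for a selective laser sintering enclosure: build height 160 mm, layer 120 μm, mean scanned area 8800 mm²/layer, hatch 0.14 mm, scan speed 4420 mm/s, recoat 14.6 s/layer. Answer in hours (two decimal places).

10.68 hours

Layers = ⌈160/0.12⌉ = 1334.
Scan path per layer = 8800 / 0.14 = 62857.1 mm.
Scan time per layer: 62857.1 / 4420 → 14.2211 s.
Time per layer = 14.2211 + 14.6, so 28.8211 s.
1334 layers × 28.8211 s/layer = 38447.3474 s, i.e. 10.68 hours.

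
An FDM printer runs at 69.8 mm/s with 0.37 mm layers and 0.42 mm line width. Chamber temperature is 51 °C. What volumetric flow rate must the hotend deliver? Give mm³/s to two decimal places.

A: 0.37 × 0.42 → 0.1554 mm².
Q = v·A = 69.8 × 0.1554 = 10.85 mm³/s.

10.85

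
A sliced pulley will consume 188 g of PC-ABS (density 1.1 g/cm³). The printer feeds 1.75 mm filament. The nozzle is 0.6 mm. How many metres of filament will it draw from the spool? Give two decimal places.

71.06 m

Volume = 188 g / 1.1 g·cm⁻³ = 170.9091 cm³ = 170909.1 mm³.
A = π r² = π × 0.875² = 2.4053 mm².
L = V/A = 170909.1/2.4053 = 71055.21 mm → 71.06 m.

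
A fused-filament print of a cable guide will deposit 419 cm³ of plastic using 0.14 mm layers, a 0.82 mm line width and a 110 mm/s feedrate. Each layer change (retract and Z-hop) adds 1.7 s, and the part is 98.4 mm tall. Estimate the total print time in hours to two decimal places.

Bead cross-section: 0.14 × 0.82 → 0.1148 mm².
Path length: 419000 mm³ / 0.1148 mm² → 3649825.8 mm.
Print-move time: 3649825.8 / 110 → 33180.2 s.
Number of layers: 98.4 / 0.14 → 703 (rounded up).
Z-hop total = 703 × 1.7 = 1195.1 s.
Total = 33180.2 + 1195.1 = 34375.3 s = 9.55 hours.

9.55 hours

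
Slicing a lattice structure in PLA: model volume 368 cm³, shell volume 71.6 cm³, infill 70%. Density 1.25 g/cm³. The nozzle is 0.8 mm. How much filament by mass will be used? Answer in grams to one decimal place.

348.9 g

Interior volume = 368 − 71.6, so 296.4 cm³.
Infill volume = 0.70 × 296.4 = 207.48 cm³.
Deposited volume: 71.6 + 207.48 → 279.08 cm³.
Mass = 279.08 × 1.25 = 348.85 g.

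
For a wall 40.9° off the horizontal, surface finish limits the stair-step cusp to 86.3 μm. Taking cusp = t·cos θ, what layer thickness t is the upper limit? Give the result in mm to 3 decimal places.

Layer height = cusp / cos(40.9°) = 0.0863 / 0.7559 = 0.114 mm.

0.114 mm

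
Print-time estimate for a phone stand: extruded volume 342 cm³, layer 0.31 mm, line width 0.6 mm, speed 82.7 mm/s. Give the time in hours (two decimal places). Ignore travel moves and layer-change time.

Extrusion cross-section = 0.31 × 0.6 = 0.186 mm².
Path length: 342000 mm³ / 0.186 mm² → 1838709.7 mm.
Time extruding = 1838709.7 / 82.7, so 22233.5 s.
22233.5 s = 6.18 hours.

6.18 hours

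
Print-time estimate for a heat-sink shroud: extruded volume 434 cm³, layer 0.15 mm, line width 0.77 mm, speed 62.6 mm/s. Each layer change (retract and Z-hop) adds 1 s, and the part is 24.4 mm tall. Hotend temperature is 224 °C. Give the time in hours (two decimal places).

16.72 hours

Extrusion cross-section = 0.15 × 0.77 = 0.1155 mm².
Total extruded path = 434000/0.1155 = 3757575.8 mm.
Print-move time: 3757575.8 / 62.6 → 60025.2 s.
Layer count = ceil(24.4 / 0.15) = 163.
Non-print overhead = 163 × 1 = 163 s.
Total = 60025.2 + 163 = 60188.2 s = 16.72 hours.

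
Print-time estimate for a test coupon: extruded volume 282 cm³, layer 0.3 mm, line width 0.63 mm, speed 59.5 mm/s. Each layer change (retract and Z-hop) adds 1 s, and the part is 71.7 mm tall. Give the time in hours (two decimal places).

7.03 hours

Extrusion cross-section = 0.3 × 0.63 = 0.189 mm².
Total extruded path = 282000/0.189 = 1492063.5 mm.
Time extruding: 1492063.5 / 59.5 → 25076.7 s.
Layers = ⌈71.7/0.3⌉ = 239.
Non-print overhead = 239 × 1, so 239 s.
Altogether 25076.7 + 239 = 25315.7 s, i.e. 7.03 hours.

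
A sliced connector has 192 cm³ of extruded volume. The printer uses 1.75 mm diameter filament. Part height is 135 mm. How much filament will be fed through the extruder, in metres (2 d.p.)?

Cross-section of 1.75 mm filament: π·(1.75/2)² = 2.4053 mm².
L = 192000 mm³ / 2.4053 mm² = 79823.72 mm, i.e. 79.82 m.

79.82 m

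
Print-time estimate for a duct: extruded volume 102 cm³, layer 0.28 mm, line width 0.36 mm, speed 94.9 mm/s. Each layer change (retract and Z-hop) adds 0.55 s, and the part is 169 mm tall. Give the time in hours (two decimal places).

3.05 hours

Bead cross-section: 0.28 × 0.36 → 0.1008 mm².
Total extruded path = 102000/0.1008 = 1011904.8 mm.
Extrusion time = 1011904.8 / 94.9 = 10662.9 s.
Layers = ⌈169/0.28⌉ = 604.
Layer-change overhead = 604 × 0.55 = 332.2 s.
Altogether 10662.9 + 332.2 = 10995.1 s, i.e. 3.05 hours.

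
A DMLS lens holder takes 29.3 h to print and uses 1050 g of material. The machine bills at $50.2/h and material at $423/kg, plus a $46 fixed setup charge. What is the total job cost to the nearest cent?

Machine-time cost = 50.2 × 29.3 = $1470.86.
Feedstock cost = 423 × 1050/1000, so $444.15.
Adding setup: 1470.86 + 444.15 + 46 → $1961.01.

$1961.01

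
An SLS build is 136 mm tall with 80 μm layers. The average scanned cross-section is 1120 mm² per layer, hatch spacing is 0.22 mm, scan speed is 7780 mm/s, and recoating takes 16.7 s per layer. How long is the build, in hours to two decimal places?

Layers = ⌈136/0.08⌉ = 1700.
Scan path per layer = 1120 / 0.22 = 5090.9 mm.
Scan time per layer: 5090.9 / 7780 → 0.6544 s.
Per-layer time: 0.6544 + 16.7 → 17.3544 s.
1700 layers × 17.3544 s/layer = 29502.48 s, i.e. 8.20 hours.

8.20 hours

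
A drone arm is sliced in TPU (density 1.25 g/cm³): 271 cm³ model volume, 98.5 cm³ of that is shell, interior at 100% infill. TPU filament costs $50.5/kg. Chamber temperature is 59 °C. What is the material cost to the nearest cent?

Interior volume = 271 − 98.5, so 172.5 cm³.
Infill volume = 1.00 × 172.5 = 172.5 cm³.
Total extruded = 98.5 + 172.5, so 271 cm³.
Mass = 271 × 1.25 = 338.75 g.
At $50.5/kg: 338.75/1000 × 50.5 = $17.11.

$17.11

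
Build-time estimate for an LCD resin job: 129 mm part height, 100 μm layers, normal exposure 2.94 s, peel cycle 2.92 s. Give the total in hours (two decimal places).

2.10 hours

Number of layers: 129 / 0.1 → 1290 (rounded up).
Each layer takes = 2.94 + 2.92 = 5.86 s.
Total = 1290 × 5.86 = 7559.4 s = 2.10 hours.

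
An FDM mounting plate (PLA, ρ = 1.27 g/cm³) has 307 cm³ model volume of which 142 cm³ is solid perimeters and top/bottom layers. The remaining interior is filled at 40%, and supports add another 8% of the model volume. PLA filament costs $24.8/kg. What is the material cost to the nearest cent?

$7.32

Volume inside the shell = 307 − 142, so 165 cm³.
Deposited infill: 0.40 × 165 → 66 cm³.
Support: 0.08 × 307 → 24.56 cm³.
Deposited volume = 142 + 66 + 24.56, so 232.56 cm³.
Mass = 232.56 × 1.27, so 295.3512 g.
Cost = 295.3512 g / 1000 × $24.8/kg = $7.32.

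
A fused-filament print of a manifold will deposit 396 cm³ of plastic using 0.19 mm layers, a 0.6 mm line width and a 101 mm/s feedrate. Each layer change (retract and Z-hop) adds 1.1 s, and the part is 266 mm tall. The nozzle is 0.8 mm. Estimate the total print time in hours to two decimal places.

Bead cross-section = 0.19 × 0.6 = 0.114 mm².
Total extruded path = 396000/0.114 = 3473684.2 mm.
Print-move time: 3473684.2 / 101 → 34392.9 s.
Layer count = ceil(266 / 0.19) = 1400.
Z-hop total: 1400 × 1.1 → 1540 s.
Total = 34392.9 + 1540 = 35932.9 s = 9.98 hours.

9.98 hours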